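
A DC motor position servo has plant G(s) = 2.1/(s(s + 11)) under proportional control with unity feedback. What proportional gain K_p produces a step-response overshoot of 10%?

From %OS = 100·exp(−πζ/√(1−ζ²)) = 10%, ζ = −ln(0.1)/√(π²+ln²(0.1)) = 0.5912.
Characteristic equation s² + 11s + 2.1K_p = 0 gives ζ = 11/(2√(2.1K_p)).
Setting ζ = 0.5912: √(2.1K_p) = 11/(2·0.5912) = 9.304, so K_p = 86.56/2.1 = 41.2.

K_p = 41.2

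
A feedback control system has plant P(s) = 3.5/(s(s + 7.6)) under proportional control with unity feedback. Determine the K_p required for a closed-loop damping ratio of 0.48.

K_p = 17.9

Closed-loop characteristic equation: s² + 7.6s + K_p·3.5 = 0.
So ω_n = √(3.5K_p) and 2ζω_n = 7.6, giving ζ = 7.6/(2√(3.5K_p)).
Setting ζ = 0.48: √(3.5K_p) = 7.6/(2·0.48) = 7.917, so K_p = 62.67/3.5 = 17.9.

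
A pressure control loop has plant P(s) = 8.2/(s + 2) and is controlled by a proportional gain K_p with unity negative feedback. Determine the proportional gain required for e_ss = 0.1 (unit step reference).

The loop is type 0, so e_ss(step) = 1/(1 + K_pos) with K_pos = K_p·P(0).
P(0) = 4.1. Require 1/(1 + K_p·4.1) = 0.1, so 1 + 4.1·K_p = 10.
K_p = (10 − 1)/4.1 = 2.2.

K_p = 2.2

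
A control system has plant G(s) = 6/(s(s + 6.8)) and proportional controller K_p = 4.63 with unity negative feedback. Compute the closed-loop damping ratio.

1 + K_p·G(s) = 0 gives s² + 6.8s + 27.78 = 0.
So ω_n² = 27.78 ⇒ ω_n = 5.271 rad/s, and ζ = 6.8/(2ω_n) = 0.645.

ζ = 0.645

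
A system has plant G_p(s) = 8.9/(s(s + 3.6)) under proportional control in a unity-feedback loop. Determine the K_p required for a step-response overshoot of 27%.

K_p = 2.46

From %OS = 100·exp(−πζ/√(1−ζ²)) = 27%, ζ = −ln(0.27)/√(π²+ln²(0.27)) = 0.3847.
Characteristic equation s² + 3.6s + 8.9K_p = 0 gives ζ = 3.6/(2√(8.9K_p)).
Setting ζ = 0.3847: √(8.9K_p) = 3.6/(2·0.3847) = 4.679, so K_p = 21.89/8.9 = 2.46.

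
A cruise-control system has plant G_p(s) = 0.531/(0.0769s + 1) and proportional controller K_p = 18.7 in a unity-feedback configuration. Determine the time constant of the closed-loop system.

Closed loop: T(s) = K_p·G_p/(1+K_p·G_p) = 9.93/(0.0769s + 1 + 9.93), with pole at s = −(1 + 9.93)/0.0769 = −142.1.
Closed-loop time constant τ = 1/142.1 = 0.00704 s.

τ = 0.00704 s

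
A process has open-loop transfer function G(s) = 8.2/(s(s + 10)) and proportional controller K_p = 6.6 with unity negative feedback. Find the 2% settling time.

T_s ≈ 0.8 s

From 1 + K_pG(s) = 0: s² + 10s + 54.12 = 0 ⇒ ω_n = 7.357, ζ = 0.6797.
2% settling time T_s ≈ 4/(ζω_n) = 4/5 = 0.8 s.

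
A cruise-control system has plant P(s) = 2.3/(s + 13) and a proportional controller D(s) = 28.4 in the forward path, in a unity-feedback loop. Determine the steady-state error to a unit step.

The loop is type 0. Static position error constant K_pos = D(0)·P(0) = 28.4·0.1769 = 5.025.
Steady-state error to a unit step: e_ss = 1/(1+K_pos) = 1/6.025 = 0.166.

0.166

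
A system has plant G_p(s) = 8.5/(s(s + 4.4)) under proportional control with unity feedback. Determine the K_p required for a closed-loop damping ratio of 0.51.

K_p = 2.19

Closed-loop characteristic equation: s² + 4.4s + K_p·8.5 = 0.
So ω_n = √(8.5K_p) and 2ζω_n = 4.4, giving ζ = 4.4/(2√(8.5K_p)).
Setting ζ = 0.51: √(8.5K_p) = 4.4/(2·0.51) = 4.314, so K_p = 18.61/8.5 = 2.19.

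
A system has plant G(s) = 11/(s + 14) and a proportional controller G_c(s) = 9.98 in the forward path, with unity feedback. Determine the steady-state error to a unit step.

The loop is type 0. Static position error constant K_pos = G_c(0)·G(0) = 9.98·0.7857 = 7.841.
Steady-state error to a unit step: e_ss = 1/(1+K_pos) = 1/8.841 = 0.113.

0.113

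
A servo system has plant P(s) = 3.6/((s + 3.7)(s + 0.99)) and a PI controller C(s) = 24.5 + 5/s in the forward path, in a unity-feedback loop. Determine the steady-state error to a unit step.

0

The open loop C(s)P(s) has a pole at the origin (type 1), so the static position error constant is infinite and e_ss = 1/(1+∞) = 0.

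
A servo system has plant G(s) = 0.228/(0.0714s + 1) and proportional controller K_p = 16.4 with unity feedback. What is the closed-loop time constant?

τ = 0.0151 s

Closed loop: T(s) = K_p·G/(1+K_p·G) = 3.739/(0.0714s + 1 + 3.739), with pole at s = −(1 + 3.739)/0.0714 = −66.38.
Closed-loop time constant τ = 1/66.38 = 0.0151 s.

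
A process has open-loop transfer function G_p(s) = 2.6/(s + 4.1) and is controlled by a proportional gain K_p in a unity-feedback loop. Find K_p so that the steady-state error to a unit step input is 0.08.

Steady-state error for a unit step on this type-0 loop is 1/(1 + K_p·G_p(0)).
G_p(0) = 0.6341. Require 1/(1 + K_p·0.6341) = 0.08, so 1 + 0.6341·K_p = 12.5.
K_p = (12.5 − 1)/0.6341 = 18.1.

K_p = 18.1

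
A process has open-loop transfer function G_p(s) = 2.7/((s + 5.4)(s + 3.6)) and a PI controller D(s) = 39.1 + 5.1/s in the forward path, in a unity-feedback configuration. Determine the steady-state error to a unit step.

0

The open loop D(s)G_p(s) has a pole at the origin (type 1), so the static position error constant is infinite and e_ss = 1/(1+∞) = 0.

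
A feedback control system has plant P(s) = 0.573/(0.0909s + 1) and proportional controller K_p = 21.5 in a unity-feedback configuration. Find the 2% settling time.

T_s ≈ 0.0273 s

Closed loop: T(s) = K_p·P/(1+K_p·P) = 12.32/(0.0909s + 1 + 12.32), with pole at s = −(1 + 12.32)/0.0909 = −146.5.
τ = 1/146.5 = 0.006825 s, so 2% settling time ≈ 4τ = 0.0273 s.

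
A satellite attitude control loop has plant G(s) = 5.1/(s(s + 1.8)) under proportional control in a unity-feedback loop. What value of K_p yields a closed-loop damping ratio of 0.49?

K_p = 0.661

Closed-loop characteristic equation: s² + 1.8s + K_p·5.1 = 0.
So ω_n = √(5.1K_p) and 2ζω_n = 1.8, giving ζ = 1.8/(2√(5.1K_p)).
Setting ζ = 0.49: √(5.1K_p) = 1.8/(2·0.49) = 1.837, so K_p = 3.374/5.1 = 0.661.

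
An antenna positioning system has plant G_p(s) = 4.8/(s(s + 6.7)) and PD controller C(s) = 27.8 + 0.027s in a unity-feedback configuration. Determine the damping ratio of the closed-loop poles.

ζ = 0.296

Forward path: (27.8 + 0.027s)·4.8/(s(s+6.7)). The closed-loop characteristic equation is s² + (6.7 + 4.8·0.027)s + 4.8·27.8 = 0.
That is s² + 6.83s + 133.4 = 0, so ω_n = 11.55 rad/s and ζ = 6.83/(2·11.55) = 0.2956.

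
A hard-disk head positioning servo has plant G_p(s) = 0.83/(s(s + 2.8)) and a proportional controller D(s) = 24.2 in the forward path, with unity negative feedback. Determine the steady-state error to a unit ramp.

0.139

The loop has one pole at the origin (type 1). Velocity error constant K_v = lim_{s→0} s·D(s)G_p(s) = 24.2·0.83/2.8 = 7.174.
Steady-state error to a unit ramp: e_ss = 1/K_v = 0.139.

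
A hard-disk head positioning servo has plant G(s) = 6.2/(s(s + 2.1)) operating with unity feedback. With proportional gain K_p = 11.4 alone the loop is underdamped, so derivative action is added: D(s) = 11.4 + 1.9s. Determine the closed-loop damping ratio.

ζ = 0.825

Forward path: (11.4 + 1.9s)·6.2/(s(s+2.1)). The closed-loop characteristic equation is s² + (2.1 + 6.2·1.9)s + 6.2·11.4 = 0.
That is s² + 13.88s + 70.68 = 0, so ω_n = 8.407 rad/s and ζ = 13.88/(2·8.407) = 0.8255.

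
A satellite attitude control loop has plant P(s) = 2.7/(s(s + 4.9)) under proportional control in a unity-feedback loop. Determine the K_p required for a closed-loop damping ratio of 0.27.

Closed-loop characteristic equation: s² + 4.9s + K_p·2.7 = 0.
So ω_n = √(2.7K_p) and 2ζω_n = 4.9, giving ζ = 4.9/(2√(2.7K_p)).
Setting ζ = 0.27: √(2.7K_p) = 4.9/(2·0.27) = 9.074, so K_p = 82.34/2.7 = 30.5.

K_p = 30.5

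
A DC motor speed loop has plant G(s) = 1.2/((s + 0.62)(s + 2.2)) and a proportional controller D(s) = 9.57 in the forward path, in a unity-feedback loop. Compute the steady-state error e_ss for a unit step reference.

0.106

The loop is type 0. Static position error constant K_pos = D(0)·G(0) = 9.57·0.8798 = 8.419.
Steady-state error to a unit step: e_ss = 1/(1+K_pos) = 1/9.419 = 0.106.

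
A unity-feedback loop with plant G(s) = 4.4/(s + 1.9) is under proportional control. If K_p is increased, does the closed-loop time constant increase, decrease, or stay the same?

decrease

Closed-loop pole is at s = −(1.9+K_p·4.4); larger K_p moves it further left, so τ = 1/(1.9+K_p·4.4) decreases.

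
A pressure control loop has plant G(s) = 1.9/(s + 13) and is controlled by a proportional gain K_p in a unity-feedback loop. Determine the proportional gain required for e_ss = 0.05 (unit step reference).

Steady-state error for a unit step on this type-0 loop is 1/(1 + K_p·G(0)).
G(0) = 0.1462. Require 1/(1 + K_p·0.1462) = 0.05, so 1 + 0.1462·K_p = 20.
K_p = (20 − 1)/0.1462 = 130.

K_p = 130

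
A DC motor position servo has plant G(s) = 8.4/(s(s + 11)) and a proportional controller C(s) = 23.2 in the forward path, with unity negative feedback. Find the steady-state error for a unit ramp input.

The loop has one pole at the origin (type 1). Velocity error constant K_v = lim_{s→0} s·C(s)G(s) = 23.2·8.4/11 = 17.72.
Steady-state error to a unit ramp: e_ss = 1/K_v = 0.0564.

0.0564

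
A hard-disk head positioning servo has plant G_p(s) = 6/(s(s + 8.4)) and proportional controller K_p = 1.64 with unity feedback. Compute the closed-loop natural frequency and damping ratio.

ω_n = 3.14 rad/s, ζ = 1.34

With unity feedback the closed-loop characteristic equation is s² + 8.4s + 1.64·6 = s² + 8.4s + 9.84 = 0.
Matching s² + 2ζω_n s + ω_n²: ω_n = √9.84 = 3.137 rad/s and 2ζω_n = 8.4, so ζ = 8.4/(2·3.137) = 1.34.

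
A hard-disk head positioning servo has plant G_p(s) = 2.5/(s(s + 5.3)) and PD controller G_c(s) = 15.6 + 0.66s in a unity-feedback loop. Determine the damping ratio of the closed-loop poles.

Forward path: (15.6 + 0.66s)·2.5/(s(s+5.3)). The closed-loop characteristic equation is s² + (5.3 + 2.5·0.66)s + 2.5·15.6 = 0.
That is s² + 6.95s + 39 = 0, so ω_n = 6.245 rad/s and ζ = 6.95/(2·6.245) = 0.5564.

ζ = 0.556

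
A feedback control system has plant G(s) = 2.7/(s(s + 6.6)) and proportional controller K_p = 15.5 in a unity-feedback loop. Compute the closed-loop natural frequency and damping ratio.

With unity feedback the closed-loop characteristic equation is s² + 6.6s + 15.5·2.7 = s² + 6.6s + 41.85 = 0.
Matching s² + 2ζω_n s + ω_n²: ω_n = √41.85 = 6.469 rad/s and 2ζω_n = 6.6, so ζ = 6.6/(2·6.469) = 0.51.

ω_n = 6.47 rad/s, ζ = 0.51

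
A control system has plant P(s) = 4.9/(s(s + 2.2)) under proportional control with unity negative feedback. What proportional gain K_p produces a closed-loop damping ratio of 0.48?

K_p = 1.07

Closed-loop characteristic equation: s² + 2.2s + K_p·4.9 = 0.
So ω_n = √(4.9K_p) and 2ζω_n = 2.2, giving ζ = 2.2/(2√(4.9K_p)).
Setting ζ = 0.48: √(4.9K_p) = 2.2/(2·0.48) = 2.292, so K_p = 5.252/4.9 = 1.07.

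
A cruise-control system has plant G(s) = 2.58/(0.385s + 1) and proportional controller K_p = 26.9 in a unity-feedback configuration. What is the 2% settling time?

Closed loop: T(s) = K_p·G/(1+K_p·G) = 69.4/(0.385s + 1 + 69.4), with pole at s = −(1 + 69.4)/0.385 = −182.9.
τ = 1/182.9 = 0.005469 s, so 2% settling time ≈ 4τ = 0.0219 s.

T_s ≈ 0.0219 s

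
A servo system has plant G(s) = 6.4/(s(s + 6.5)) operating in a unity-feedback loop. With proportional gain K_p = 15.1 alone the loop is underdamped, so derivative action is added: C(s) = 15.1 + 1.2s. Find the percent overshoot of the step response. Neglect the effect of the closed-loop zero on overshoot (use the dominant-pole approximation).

Forward path: (15.1 + 1.2s)·6.4/(s(s+6.5)). The closed-loop characteristic equation is s² + (6.5 + 6.4·1.2)s + 6.4·15.1 = 0.
That is s² + 14.18s + 96.64 = 0, so ω_n = 9.831 rad/s and ζ = 14.18/(2·9.831) = 0.7212.
%OS = 100·exp(−πζ/√(1−ζ²)) = 3.8%.

3.8%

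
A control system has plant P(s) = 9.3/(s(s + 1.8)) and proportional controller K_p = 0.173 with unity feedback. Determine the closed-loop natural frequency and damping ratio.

The closed-loop denominator is s(s+1.8) + 0.173·9.3 = s² + 1.8s + 1.609.
Matching s² + 2ζω_n s + ω_n²: ω_n = √1.609 = 1.268 rad/s and 2ζω_n = 1.8, so ζ = 1.8/(2·1.268) = 0.71.

ω_n = 1.27 rad/s, ζ = 0.71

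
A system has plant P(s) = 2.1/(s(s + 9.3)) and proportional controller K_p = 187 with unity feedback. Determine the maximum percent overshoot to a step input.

46.8%

Closed-loop characteristic equation: s² + 9.3s + 392.7 = 0, so ω_n = 19.82 rad/s and ζ = 9.3/(2·19.82) = 0.2347.
%OS = 100·exp(−πζ/√(1−ζ²)) = 100·exp(−π·0.2347/√0.9449) = 46.8%.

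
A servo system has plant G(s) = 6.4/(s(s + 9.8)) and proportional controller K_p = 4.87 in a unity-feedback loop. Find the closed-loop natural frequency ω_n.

ω_n = 5.58 rad/s

1 + K_p·G(s) = 0 gives s² + 9.8s + 31.17 = 0.
So ω_n² = 31.17 ⇒ ω_n = 5.583 rad/s, and ζ = 9.8/(2ω_n) = 0.878.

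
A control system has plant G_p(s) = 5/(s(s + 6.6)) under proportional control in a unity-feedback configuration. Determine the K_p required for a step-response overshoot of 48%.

K_p = 42.1

From %OS = 100·exp(−πζ/√(1−ζ²)) = 48%, ζ = −ln(0.48)/√(π²+ln²(0.48)) = 0.2275.
Characteristic equation s² + 6.6s + 5K_p = 0 gives ζ = 6.6/(2√(5K_p)).
Setting ζ = 0.2275: √(5K_p) = 6.6/(2·0.2275) = 14.51, so K_p = 210.4/5 = 42.1.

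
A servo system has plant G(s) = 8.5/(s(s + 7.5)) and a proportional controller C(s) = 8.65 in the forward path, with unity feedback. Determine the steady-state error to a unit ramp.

The loop has one pole at the origin (type 1). Velocity error constant K_v = lim_{s→0} s·C(s)G(s) = 8.65·8.5/7.5 = 9.803.
Steady-state error to a unit ramp: e_ss = 1/K_v = 0.102.

0.102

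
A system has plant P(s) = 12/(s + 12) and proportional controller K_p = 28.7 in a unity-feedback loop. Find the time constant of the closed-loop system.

Closed-loop transfer function: T(s) = K_p·P(s)/(1 + K_p·P(s)) = 344.4/(s + 12 + 344.4) = 344.4/(s + 356.4).
Time constant τ = 1/356.4 = 0.00281 s.

τ = 0.00281 s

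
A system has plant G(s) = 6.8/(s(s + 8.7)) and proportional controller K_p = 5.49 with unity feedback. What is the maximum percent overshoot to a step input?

Closed-loop characteristic equation: s² + 8.7s + 37.33 = 0, so ω_n = 6.11 rad/s and ζ = 8.7/(2·6.11) = 0.7119.
%OS = 100·exp(−πζ/√(1−ζ²)) = 100·exp(−π·0.7119/√0.4931) = 4.14%.

4.14%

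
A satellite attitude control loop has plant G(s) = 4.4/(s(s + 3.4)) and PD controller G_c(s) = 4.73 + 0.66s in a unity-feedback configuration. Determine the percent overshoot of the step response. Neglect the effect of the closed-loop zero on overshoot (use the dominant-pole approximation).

Forward path: (4.73 + 0.66s)·4.4/(s(s+3.4)). The closed-loop characteristic equation is s² + (3.4 + 4.4·0.66)s + 4.4·4.73 = 0.
That is s² + 6.304s + 20.81 = 0, so ω_n = 4.562 rad/s and ζ = 6.304/(2·4.562) = 0.6909.
%OS = 100·exp(−πζ/√(1−ζ²)) = 4.97%.

4.97%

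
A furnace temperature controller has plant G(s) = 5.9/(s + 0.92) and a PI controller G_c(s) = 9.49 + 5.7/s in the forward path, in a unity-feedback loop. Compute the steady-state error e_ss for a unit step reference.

The open loop G_c(s)G(s) has a pole at the origin (type 1), so the static position error constant is infinite and e_ss = 1/(1+∞) = 0.

0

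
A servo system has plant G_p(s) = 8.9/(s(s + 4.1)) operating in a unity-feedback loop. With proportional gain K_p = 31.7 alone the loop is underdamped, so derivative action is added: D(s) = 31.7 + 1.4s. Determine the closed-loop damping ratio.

Forward path: (31.7 + 1.4s)·8.9/(s(s+4.1)). The closed-loop characteristic equation is s² + (4.1 + 8.9·1.4)s + 8.9·31.7 = 0.
That is s² + 16.56s + 282.1 = 0, so ω_n = 16.8 rad/s and ζ = 16.56/(2·16.8) = 0.493.

ζ = 0.493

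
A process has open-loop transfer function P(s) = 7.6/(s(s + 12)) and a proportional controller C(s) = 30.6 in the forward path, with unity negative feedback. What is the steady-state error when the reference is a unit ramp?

0.0516

The loop has one pole at the origin (type 1). Velocity error constant K_v = lim_{s→0} s·C(s)P(s) = 30.6·7.6/12 = 19.38.
Steady-state error to a unit ramp: e_ss = 1/K_v = 0.0516.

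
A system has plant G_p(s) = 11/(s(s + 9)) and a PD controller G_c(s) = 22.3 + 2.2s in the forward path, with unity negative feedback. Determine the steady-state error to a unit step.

The open loop G_c(s)G_p(s) has a pole at the origin (type 1), so the static position error constant is infinite and e_ss = 1/(1+∞) = 0.

0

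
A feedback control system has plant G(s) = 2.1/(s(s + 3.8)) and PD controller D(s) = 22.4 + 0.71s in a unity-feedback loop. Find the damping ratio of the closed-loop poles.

Forward path: (22.4 + 0.71s)·2.1/(s(s+3.8)). The closed-loop characteristic equation is s² + (3.8 + 2.1·0.71)s + 2.1·22.4 = 0.
That is s² + 5.291s + 47.04 = 0, so ω_n = 6.859 rad/s and ζ = 5.291/(2·6.859) = 0.3857.

ζ = 0.386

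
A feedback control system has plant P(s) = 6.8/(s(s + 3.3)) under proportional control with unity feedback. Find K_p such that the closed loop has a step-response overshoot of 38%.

K_p = 4.62

From %OS = 100·exp(−πζ/√(1−ζ²)) = 38%, ζ = −ln(0.38)/√(π²+ln²(0.38)) = 0.2943.
Characteristic equation s² + 3.3s + 6.8K_p = 0 gives ζ = 3.3/(2√(6.8K_p)).
Setting ζ = 0.2943: √(6.8K_p) = 3.3/(2·0.2943) = 5.606, so K_p = 31.42/6.8 = 4.62.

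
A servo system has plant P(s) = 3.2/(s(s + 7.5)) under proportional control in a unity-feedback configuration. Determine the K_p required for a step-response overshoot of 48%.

K_p = 84.9

From %OS = 100·exp(−πζ/√(1−ζ²)) = 48%, ζ = −ln(0.48)/√(π²+ln²(0.48)) = 0.2275.
Characteristic equation s² + 7.5s + 3.2K_p = 0 gives ζ = 7.5/(2√(3.2K_p)).
Setting ζ = 0.2275: √(3.2K_p) = 7.5/(2·0.2275) = 16.48, so K_p = 271.7/3.2 = 84.9.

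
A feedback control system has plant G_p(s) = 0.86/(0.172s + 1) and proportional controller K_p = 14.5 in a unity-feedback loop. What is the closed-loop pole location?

Closed loop: T(s) = K_p·G_p/(1+K_p·G_p) = 12.47/(0.172s + 1 + 12.47), with pole at s = −(1 + 12.47)/0.172 = −78.31.

s = -78.31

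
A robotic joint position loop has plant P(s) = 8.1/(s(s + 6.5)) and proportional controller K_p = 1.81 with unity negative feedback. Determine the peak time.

Closed-loop characteristic equation: s² + 6.5s + 14.66 = 0, so ω_n = 3.829 rad/s and ζ = 6.5/(2·3.829) = 0.8488.
Damped frequency ω_d = ω_n√(1−ζ²) = 2.024 rad/s, so peak time T_p = π/ω_d = 1.55 s.

T_p = 1.55 s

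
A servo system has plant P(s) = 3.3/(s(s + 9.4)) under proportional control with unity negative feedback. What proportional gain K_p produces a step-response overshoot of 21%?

From %OS = 100·exp(−πζ/√(1−ζ²)) = 21%, ζ = −ln(0.21)/√(π²+ln²(0.21)) = 0.4449.
Characteristic equation s² + 9.4s + 3.3K_p = 0 gives ζ = 9.4/(2√(3.3K_p)).
Setting ζ = 0.4449: √(3.3K_p) = 9.4/(2·0.4449) = 10.56, so K_p = 111.6/3.3 = 33.8.

K_p = 33.8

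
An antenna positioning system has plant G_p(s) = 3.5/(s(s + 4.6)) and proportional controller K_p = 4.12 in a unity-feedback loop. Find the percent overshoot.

9.15%

From 1 + K_pG_p(s) = 0: s² + 4.6s + 14.42 = 0 ⇒ ω_n = 3.797, ζ = 0.6057.
%OS = 100·exp(−πζ/√(1−ζ²)) = 100·exp(−π·0.6057/√0.6331) = 9.15%.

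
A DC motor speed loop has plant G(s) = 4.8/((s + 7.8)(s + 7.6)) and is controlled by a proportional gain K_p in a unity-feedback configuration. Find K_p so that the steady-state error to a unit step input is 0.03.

K_p = 399

The loop is type 0, so e_ss(step) = 1/(1 + K_pos) with K_pos = K_p·G(0).
G(0) = 0.08097. Require 1/(1 + K_p·0.08097) = 0.03, so 1 + 0.08097·K_p = 33.33.
K_p = (33.33 − 1)/0.08097 = 399.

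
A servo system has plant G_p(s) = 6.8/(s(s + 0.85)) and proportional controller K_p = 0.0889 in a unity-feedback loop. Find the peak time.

T_p = 4.83 s

From 1 + K_pG_p(s) = 0: s² + 0.85s + 0.6045 = 0 ⇒ ω_n = 0.7775, ζ = 0.5466.
Damped frequency ω_d = ω_n√(1−ζ²) = 0.6511 rad/s, so peak time T_p = π/ω_d = 4.83 s.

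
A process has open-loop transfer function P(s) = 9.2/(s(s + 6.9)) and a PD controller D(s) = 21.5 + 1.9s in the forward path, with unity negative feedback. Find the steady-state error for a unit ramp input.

0.0349

The loop has one pole at the origin (type 1). Velocity error constant K_v = lim_{s→0} s·D(s)P(s) = 21.5·9.2/6.9 = 28.67.
Steady-state error to a unit ramp: e_ss = 1/K_v = 0.0349.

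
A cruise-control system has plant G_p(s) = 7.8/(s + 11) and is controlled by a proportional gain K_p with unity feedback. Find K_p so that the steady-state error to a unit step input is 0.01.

K_p = 140

For a type-0 loop with proportional control, e_ss = 1/(1 + K_p·G_p(0)).
G_p(0) = 0.7091. Require 1/(1 + K_p·0.7091) = 0.01, so 1 + 0.7091·K_p = 100.
K_p = (100 − 1)/0.7091 = 140.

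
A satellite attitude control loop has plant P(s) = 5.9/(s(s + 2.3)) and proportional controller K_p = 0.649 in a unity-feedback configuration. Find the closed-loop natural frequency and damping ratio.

ω_n = 1.96 rad/s, ζ = 0.588

With unity feedback the closed-loop characteristic equation is s² + 2.3s + 0.649·5.9 = s² + 2.3s + 3.829 = 0.
Matching s² + 2ζω_n s + ω_n²: ω_n = √3.829 = 1.957 rad/s and 2ζω_n = 2.3, so ζ = 2.3/(2·1.957) = 0.588.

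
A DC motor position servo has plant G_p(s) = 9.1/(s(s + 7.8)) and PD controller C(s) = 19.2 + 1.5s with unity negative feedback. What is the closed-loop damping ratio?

Forward path: (19.2 + 1.5s)·9.1/(s(s+7.8)). The closed-loop characteristic equation is s² + (7.8 + 9.1·1.5)s + 9.1·19.2 = 0.
That is s² + 21.45s + 174.7 = 0, so ω_n = 13.22 rad/s and ζ = 21.45/(2·13.22) = 0.8114.

ζ = 0.811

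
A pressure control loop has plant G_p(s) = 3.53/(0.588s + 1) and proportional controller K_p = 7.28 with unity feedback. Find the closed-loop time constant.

τ = 0.022 s

Closed loop: T(s) = K_p·G_p/(1+K_p·G_p) = 25.7/(0.588s + 1 + 25.7), with pole at s = −(1 + 25.7)/0.588 = −45.41.
Closed-loop time constant τ = 1/45.41 = 0.022 s.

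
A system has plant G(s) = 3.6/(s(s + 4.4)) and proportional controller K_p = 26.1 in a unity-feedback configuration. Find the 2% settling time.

From 1 + K_pG(s) = 0: s² + 4.4s + 93.96 = 0 ⇒ ω_n = 9.693, ζ = 0.227.
2% settling time T_s ≈ 4/(ζω_n) = 4/2.2 = 1.82 s.

T_s ≈ 1.82 s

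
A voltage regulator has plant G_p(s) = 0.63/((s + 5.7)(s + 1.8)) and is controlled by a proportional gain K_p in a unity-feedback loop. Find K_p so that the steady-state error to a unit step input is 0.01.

K_p = 1610

The loop is type 0, so e_ss(step) = 1/(1 + K_pos) with K_pos = K_p·G_p(0).
G_p(0) = 0.0614. Require 1/(1 + K_p·0.0614) = 0.01, so 1 + 0.0614·K_p = 100.
K_p = (100 − 1)/0.0614 = 1610.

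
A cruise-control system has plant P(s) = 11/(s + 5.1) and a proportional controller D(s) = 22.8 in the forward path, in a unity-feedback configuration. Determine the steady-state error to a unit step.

0.0199

The loop is type 0. Static position error constant K_pos = D(0)·P(0) = 22.8·2.157 = 49.18.
Steady-state error to a unit step: e_ss = 1/(1+K_pos) = 1/50.18 = 0.0199.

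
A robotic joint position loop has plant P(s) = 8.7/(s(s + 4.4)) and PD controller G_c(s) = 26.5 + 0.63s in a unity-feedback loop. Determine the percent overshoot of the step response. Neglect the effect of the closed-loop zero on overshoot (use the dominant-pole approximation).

Forward path: (26.5 + 0.63s)·8.7/(s(s+4.4)). The closed-loop characteristic equation is s² + (4.4 + 8.7·0.63)s + 8.7·26.5 = 0.
That is s² + 9.881s + 230.5 = 0, so ω_n = 15.18 rad/s and ζ = 9.881/(2·15.18) = 0.3254.
%OS = 100·exp(−πζ/√(1−ζ²)) = 33.9%.

33.9%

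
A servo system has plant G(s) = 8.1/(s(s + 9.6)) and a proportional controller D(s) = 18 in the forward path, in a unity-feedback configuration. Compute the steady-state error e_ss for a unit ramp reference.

0.0658

The loop has one pole at the origin (type 1). Velocity error constant K_v = lim_{s→0} s·D(s)G(s) = 18·8.1/9.6 = 15.19.
Steady-state error to a unit ramp: e_ss = 1/K_v = 0.0658.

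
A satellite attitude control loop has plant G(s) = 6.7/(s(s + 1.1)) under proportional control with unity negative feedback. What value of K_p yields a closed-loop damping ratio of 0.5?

Closed-loop characteristic equation: s² + 1.1s + K_p·6.7 = 0.
So ω_n = √(6.7K_p) and 2ζω_n = 1.1, giving ζ = 1.1/(2√(6.7K_p)).
Setting ζ = 0.5: √(6.7K_p) = 1.1/(2·0.5) = 1.1, so K_p = 1.21/6.7 = 0.181.

K_p = 0.181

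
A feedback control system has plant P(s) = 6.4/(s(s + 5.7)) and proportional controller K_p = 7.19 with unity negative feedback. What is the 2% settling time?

T_s ≈ 1.4 s

Closed-loop characteristic equation: s² + 5.7s + 46.02 = 0, so ω_n = 6.784 rad/s and ζ = 5.7/(2·6.784) = 0.4201.
2% settling time T_s ≈ 4/(ζω_n) = 4/2.85 = 1.4 s.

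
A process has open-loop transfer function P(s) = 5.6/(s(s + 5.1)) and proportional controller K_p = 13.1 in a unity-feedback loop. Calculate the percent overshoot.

Closed-loop characteristic equation: s² + 5.1s + 73.36 = 0, so ω_n = 8.565 rad/s and ζ = 5.1/(2·8.565) = 0.2977.
%OS = 100·exp(−πζ/√(1−ζ²)) = 100·exp(−π·0.2977/√0.9114) = 37.5%.

37.5%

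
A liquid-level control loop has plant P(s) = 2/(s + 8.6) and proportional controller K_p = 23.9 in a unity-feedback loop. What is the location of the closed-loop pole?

Closed-loop transfer function: T(s) = K_p·P(s)/(1 + K_p·P(s)) = 47.8/(s + 8.6 + 47.8) = 47.8/(s + 56.4).
The closed-loop pole is at s = −56.4.

s = -56.4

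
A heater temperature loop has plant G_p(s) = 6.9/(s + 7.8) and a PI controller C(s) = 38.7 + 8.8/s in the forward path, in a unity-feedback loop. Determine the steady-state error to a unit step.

The open loop C(s)G_p(s) has a pole at the origin (type 1), so the static position error constant is infinite and e_ss = 1/(1+∞) = 0.

0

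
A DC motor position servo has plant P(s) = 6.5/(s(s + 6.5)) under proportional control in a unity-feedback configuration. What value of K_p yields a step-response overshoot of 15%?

K_p = 6.08

From %OS = 100·exp(−πζ/√(1−ζ²)) = 15%, ζ = −ln(0.15)/√(π²+ln²(0.15)) = 0.5169.
Characteristic equation s² + 6.5s + 6.5K_p = 0 gives ζ = 6.5/(2√(6.5K_p)).
Setting ζ = 0.5169: √(6.5K_p) = 6.5/(2·0.5169) = 6.287, so K_p = 39.53/6.5 = 6.08.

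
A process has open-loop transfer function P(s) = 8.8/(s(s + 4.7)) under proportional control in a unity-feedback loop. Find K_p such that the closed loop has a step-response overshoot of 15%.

From %OS = 100·exp(−πζ/√(1−ζ²)) = 15%, ζ = −ln(0.15)/√(π²+ln²(0.15)) = 0.5169.
Characteristic equation s² + 4.7s + 8.8K_p = 0 gives ζ = 4.7/(2√(8.8K_p)).
Setting ζ = 0.5169: √(8.8K_p) = 4.7/(2·0.5169) = 4.546, so K_p = 20.67/8.8 = 2.35.

K_p = 2.35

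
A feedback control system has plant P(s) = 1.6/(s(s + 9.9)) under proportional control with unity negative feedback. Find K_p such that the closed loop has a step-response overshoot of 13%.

K_p = 51.6

From %OS = 100·exp(−πζ/√(1−ζ²)) = 13%, ζ = −ln(0.13)/√(π²+ln²(0.13)) = 0.5446.
Characteristic equation s² + 9.9s + 1.6K_p = 0 gives ζ = 9.9/(2√(1.6K_p)).
Setting ζ = 0.5446: √(1.6K_p) = 9.9/(2·0.5446) = 9.088, so K_p = 82.6/1.6 = 51.6.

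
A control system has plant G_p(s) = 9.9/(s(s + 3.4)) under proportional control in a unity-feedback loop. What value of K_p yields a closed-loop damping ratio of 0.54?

K_p = 1

Closed-loop characteristic equation: s² + 3.4s + K_p·9.9 = 0.
So ω_n = √(9.9K_p) and 2ζω_n = 3.4, giving ζ = 3.4/(2√(9.9K_p)).
Setting ζ = 0.54: √(9.9K_p) = 3.4/(2·0.54) = 3.148, so K_p = 9.911/9.9 = 1.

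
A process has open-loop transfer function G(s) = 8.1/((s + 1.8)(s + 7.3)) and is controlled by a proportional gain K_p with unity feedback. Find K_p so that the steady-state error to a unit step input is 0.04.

For a type-0 loop with proportional control, e_ss = 1/(1 + K_p·G(0)).
G(0) = 0.6164. Require 1/(1 + K_p·0.6164) = 0.04, so 1 + 0.6164·K_p = 25.
K_p = (25 − 1)/0.6164 = 38.9.

K_p = 38.9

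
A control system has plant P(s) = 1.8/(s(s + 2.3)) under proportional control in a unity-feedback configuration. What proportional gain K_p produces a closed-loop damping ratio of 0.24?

Closed-loop characteristic equation: s² + 2.3s + K_p·1.8 = 0.
So ω_n = √(1.8K_p) and 2ζω_n = 2.3, giving ζ = 2.3/(2√(1.8K_p)).
Setting ζ = 0.24: √(1.8K_p) = 2.3/(2·0.24) = 4.792, so K_p = 22.96/1.8 = 12.8.

K_p = 12.8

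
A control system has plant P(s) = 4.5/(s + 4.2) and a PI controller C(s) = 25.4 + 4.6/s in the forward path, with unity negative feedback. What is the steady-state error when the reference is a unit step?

The open loop C(s)P(s) has a pole at the origin (type 1), so the static position error constant is infinite and e_ss = 1/(1+∞) = 0.

0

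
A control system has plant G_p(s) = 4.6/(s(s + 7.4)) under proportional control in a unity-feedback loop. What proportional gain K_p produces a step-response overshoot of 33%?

From %OS = 100·exp(−πζ/√(1−ζ²)) = 33%, ζ = −ln(0.33)/√(π²+ln²(0.33)) = 0.3328.
Characteristic equation s² + 7.4s + 4.6K_p = 0 gives ζ = 7.4/(2√(4.6K_p)).
Setting ζ = 0.3328: √(4.6K_p) = 7.4/(2·0.3328) = 11.12, so K_p = 123.6/4.6 = 26.9.

K_p = 26.9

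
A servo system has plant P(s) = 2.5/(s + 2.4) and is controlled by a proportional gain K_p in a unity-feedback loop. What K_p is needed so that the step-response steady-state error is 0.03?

K_p = 31

Steady-state error for a unit step on this type-0 loop is 1/(1 + K_p·P(0)).
P(0) = 1.042. Require 1/(1 + K_p·1.042) = 0.03, so 1 + 1.042·K_p = 33.33.
K_p = (33.33 − 1)/1.042 = 31.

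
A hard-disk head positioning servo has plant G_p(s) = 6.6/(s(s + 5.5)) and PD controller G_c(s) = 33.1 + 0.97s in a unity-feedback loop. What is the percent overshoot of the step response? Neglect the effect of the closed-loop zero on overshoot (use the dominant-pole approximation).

25.1%

Forward path: (33.1 + 0.97s)·6.6/(s(s+5.5)). The closed-loop characteristic equation is s² + (5.5 + 6.6·0.97)s + 6.6·33.1 = 0.
That is s² + 11.9s + 218.5 = 0, so ω_n = 14.78 rad/s and ζ = 11.9/(2·14.78) = 0.4026.
%OS = 100·exp(−πζ/√(1−ζ²)) = 25.1%.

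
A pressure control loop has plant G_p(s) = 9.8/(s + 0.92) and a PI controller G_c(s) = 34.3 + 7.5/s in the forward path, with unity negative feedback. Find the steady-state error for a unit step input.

The open loop G_c(s)G_p(s) has a pole at the origin (type 1), so the static position error constant is infinite and e_ss = 1/(1+∞) = 0.

0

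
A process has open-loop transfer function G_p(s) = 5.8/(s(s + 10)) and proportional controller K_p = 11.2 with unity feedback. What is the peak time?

From 1 + K_pG_p(s) = 0: s² + 10s + 64.96 = 0 ⇒ ω_n = 8.06, ζ = 0.6204.
Damped frequency ω_d = ω_n√(1−ζ²) = 6.321 rad/s, so peak time T_p = π/ω_d = 0.497 s.

T_p = 0.497 s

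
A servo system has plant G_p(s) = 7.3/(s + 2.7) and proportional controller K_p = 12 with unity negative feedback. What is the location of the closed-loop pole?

Closed-loop transfer function: T(s) = K_p·G_p(s)/(1 + K_p·G_p(s)) = 87.6/(s + 2.7 + 87.6) = 87.6/(s + 90.3).
The closed-loop pole is at s = −90.3.

s = -90.3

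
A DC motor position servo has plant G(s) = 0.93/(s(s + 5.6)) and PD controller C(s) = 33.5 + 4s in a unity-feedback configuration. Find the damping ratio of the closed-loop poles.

ζ = 0.835

Forward path: (33.5 + 4s)·0.93/(s(s+5.6)). The closed-loop characteristic equation is s² + (5.6 + 0.93·4)s + 0.93·33.5 = 0.
That is s² + 9.32s + 31.16 = 0, so ω_n = 5.582 rad/s and ζ = 9.32/(2·5.582) = 0.8349.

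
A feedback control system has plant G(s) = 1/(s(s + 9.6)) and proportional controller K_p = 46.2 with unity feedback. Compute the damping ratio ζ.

1 + K_p·G(s) = 0 gives s² + 9.6s + 46.2 = 0.
So ω_n² = 46.2 ⇒ ω_n = 6.797 rad/s, and ζ = 9.6/(2ω_n) = 0.706.

ζ = 0.706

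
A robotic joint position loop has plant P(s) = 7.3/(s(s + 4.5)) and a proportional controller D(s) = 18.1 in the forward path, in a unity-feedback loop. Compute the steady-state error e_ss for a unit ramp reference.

The loop has one pole at the origin (type 1). Velocity error constant K_v = lim_{s→0} s·D(s)P(s) = 18.1·7.3/4.5 = 29.36.
Steady-state error to a unit ramp: e_ss = 1/K_v = 0.0341.

0.0341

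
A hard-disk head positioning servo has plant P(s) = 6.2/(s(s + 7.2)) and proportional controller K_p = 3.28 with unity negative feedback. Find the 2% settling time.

From 1 + K_pP(s) = 0: s² + 7.2s + 20.34 = 0 ⇒ ω_n = 4.51, ζ = 0.7983.
2% settling time T_s ≈ 4/(ζω_n) = 4/3.6 = 1.11 s.

T_s ≈ 1.11 s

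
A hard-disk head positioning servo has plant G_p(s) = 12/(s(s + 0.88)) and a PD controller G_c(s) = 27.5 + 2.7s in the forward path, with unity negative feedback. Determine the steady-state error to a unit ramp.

The loop has one pole at the origin (type 1). Velocity error constant K_v = lim_{s→0} s·G_c(s)G_p(s) = 27.5·12/0.88 = 375.
Steady-state error to a unit ramp: e_ss = 1/K_v = 0.00267.

0.00267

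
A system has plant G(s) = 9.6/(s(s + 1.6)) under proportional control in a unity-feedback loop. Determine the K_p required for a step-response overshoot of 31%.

From %OS = 100·exp(−πζ/√(1−ζ²)) = 31%, ζ = −ln(0.31)/√(π²+ln²(0.31)) = 0.3493.
Characteristic equation s² + 1.6s + 9.6K_p = 0 gives ζ = 1.6/(2√(9.6K_p)).
Setting ζ = 0.3493: √(9.6K_p) = 1.6/(2·0.3493) = 2.29, so K_p = 5.245/9.6 = 0.546.

K_p = 0.546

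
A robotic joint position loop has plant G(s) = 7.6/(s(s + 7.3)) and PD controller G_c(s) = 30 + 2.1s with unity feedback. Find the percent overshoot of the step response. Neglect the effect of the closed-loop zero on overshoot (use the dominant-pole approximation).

Forward path: (30 + 2.1s)·7.6/(s(s+7.3)). The closed-loop characteristic equation is s² + (7.3 + 7.6·2.1)s + 7.6·30 = 0.
That is s² + 23.26s + 228 = 0, so ω_n = 15.1 rad/s and ζ = 23.26/(2·15.1) = 0.7702.
%OS = 100·exp(−πζ/√(1−ζ²)) = 2.25%.

2.25%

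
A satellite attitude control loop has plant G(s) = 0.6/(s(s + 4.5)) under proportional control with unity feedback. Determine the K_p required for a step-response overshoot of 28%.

K_p = 59.8

From %OS = 100·exp(−πζ/√(1−ζ²)) = 28%, ζ = −ln(0.28)/√(π²+ln²(0.28)) = 0.3755.
Characteristic equation s² + 4.5s + 0.6K_p = 0 gives ζ = 4.5/(2√(0.6K_p)).
Setting ζ = 0.3755: √(0.6K_p) = 4.5/(2·0.3755) = 5.991, so K_p = 35.9/0.6 = 59.8.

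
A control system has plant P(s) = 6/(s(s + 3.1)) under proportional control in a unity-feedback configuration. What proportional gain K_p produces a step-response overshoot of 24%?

K_p = 2.34

From %OS = 100·exp(−πζ/√(1−ζ²)) = 24%, ζ = −ln(0.24)/√(π²+ln²(0.24)) = 0.4136.
Characteristic equation s² + 3.1s + 6K_p = 0 gives ζ = 3.1/(2√(6K_p)).
Setting ζ = 0.4136: √(6K_p) = 3.1/(2·0.4136) = 3.748, so K_p = 14.04/6 = 2.34.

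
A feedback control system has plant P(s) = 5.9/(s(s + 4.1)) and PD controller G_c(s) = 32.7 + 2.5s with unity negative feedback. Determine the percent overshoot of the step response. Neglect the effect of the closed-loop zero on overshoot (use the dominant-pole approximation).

5.49%

Forward path: (32.7 + 2.5s)·5.9/(s(s+4.1)). The closed-loop characteristic equation is s² + (4.1 + 5.9·2.5)s + 5.9·32.7 = 0.
That is s² + 18.85s + 192.9 = 0, so ω_n = 13.89 rad/s and ζ = 18.85/(2·13.89) = 0.6785.
%OS = 100·exp(−πζ/√(1−ζ²)) = 5.49%.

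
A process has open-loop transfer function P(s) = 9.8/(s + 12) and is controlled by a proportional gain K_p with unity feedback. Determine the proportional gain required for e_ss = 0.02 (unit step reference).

Steady-state error for a unit step on this type-0 loop is 1/(1 + K_p·P(0)).
P(0) = 0.8167. Require 1/(1 + K_p·0.8167) = 0.02, so 1 + 0.8167·K_p = 50.
K_p = (50 − 1)/0.8167 = 60.

K_p = 60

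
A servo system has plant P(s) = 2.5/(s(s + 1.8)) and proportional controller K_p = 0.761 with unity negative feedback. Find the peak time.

From 1 + K_pP(s) = 0: s² + 1.8s + 1.903 = 0 ⇒ ω_n = 1.379, ζ = 0.6525.
Damped frequency ω_d = ω_n√(1−ζ²) = 1.045 rad/s, so peak time T_p = π/ω_d = 3.01 s.

T_p = 3.01 s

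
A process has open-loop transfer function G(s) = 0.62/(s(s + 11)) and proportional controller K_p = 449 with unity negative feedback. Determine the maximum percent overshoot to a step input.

From 1 + K_pG(s) = 0: s² + 11s + 278.4 = 0 ⇒ ω_n = 16.68, ζ = 0.3296.
%OS = 100·exp(−πζ/√(1−ζ²)) = 100·exp(−π·0.3296/√0.8913) = 33.4%.

33.4%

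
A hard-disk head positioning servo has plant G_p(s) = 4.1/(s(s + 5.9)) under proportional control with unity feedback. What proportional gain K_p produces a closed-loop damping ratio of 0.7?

K_p = 4.33

Closed-loop characteristic equation: s² + 5.9s + K_p·4.1 = 0.
So ω_n = √(4.1K_p) and 2ζω_n = 5.9, giving ζ = 5.9/(2√(4.1K_p)).
Setting ζ = 0.7: √(4.1K_p) = 5.9/(2·0.7) = 4.214, so K_p = 17.76/4.1 = 4.33.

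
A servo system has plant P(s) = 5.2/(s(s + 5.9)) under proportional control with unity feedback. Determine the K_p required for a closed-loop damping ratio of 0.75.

K_p = 2.98

Closed-loop characteristic equation: s² + 5.9s + K_p·5.2 = 0.
So ω_n = √(5.2K_p) and 2ζω_n = 5.9, giving ζ = 5.9/(2√(5.2K_p)).
Setting ζ = 0.75: √(5.2K_p) = 5.9/(2·0.75) = 3.933, so K_p = 15.47/5.2 = 2.98.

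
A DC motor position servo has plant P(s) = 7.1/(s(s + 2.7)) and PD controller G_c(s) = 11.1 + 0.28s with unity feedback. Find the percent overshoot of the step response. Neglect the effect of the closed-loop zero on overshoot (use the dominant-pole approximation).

42.3%

Forward path: (11.1 + 0.28s)·7.1/(s(s+2.7)). The closed-loop characteristic equation is s² + (2.7 + 7.1·0.28)s + 7.1·11.1 = 0.
That is s² + 4.688s + 78.81 = 0, so ω_n = 8.877 rad/s and ζ = 4.688/(2·8.877) = 0.264.
%OS = 100·exp(−πζ/√(1−ζ²)) = 42.3%.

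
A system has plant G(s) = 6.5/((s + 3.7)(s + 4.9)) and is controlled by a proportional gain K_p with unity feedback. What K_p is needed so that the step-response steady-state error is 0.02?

K_p = 137

The loop is type 0, so e_ss(step) = 1/(1 + K_pos) with K_pos = K_p·G(0).
G(0) = 0.3585. Require 1/(1 + K_p·0.3585) = 0.02, so 1 + 0.3585·K_p = 50.
K_p = (50 − 1)/0.3585 = 137.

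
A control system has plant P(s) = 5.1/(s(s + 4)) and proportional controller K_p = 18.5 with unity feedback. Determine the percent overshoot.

51.6%

Closed-loop characteristic equation: s² + 4s + 94.35 = 0, so ω_n = 9.713 rad/s and ζ = 4/(2·9.713) = 0.2059.
%OS = 100·exp(−πζ/√(1−ζ²)) = 100·exp(−π·0.2059/√0.9576) = 51.6%.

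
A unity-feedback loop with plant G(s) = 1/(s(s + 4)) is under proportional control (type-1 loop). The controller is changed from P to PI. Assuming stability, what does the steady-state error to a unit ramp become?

The integrator raises the loop to type 2, so K_v → ∞ and e_ss to a ramp is zero.

0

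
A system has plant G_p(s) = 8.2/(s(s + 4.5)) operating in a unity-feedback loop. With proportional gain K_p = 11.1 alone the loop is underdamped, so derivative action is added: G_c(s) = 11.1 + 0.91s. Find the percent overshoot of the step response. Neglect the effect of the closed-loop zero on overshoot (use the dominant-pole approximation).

Forward path: (11.1 + 0.91s)·8.2/(s(s+4.5)). The closed-loop characteristic equation is s² + (4.5 + 8.2·0.91)s + 8.2·11.1 = 0.
That is s² + 11.96s + 91.02 = 0, so ω_n = 9.54 rad/s and ζ = 11.96/(2·9.54) = 0.6269.
%OS = 100·exp(−πζ/√(1−ζ²)) = 7.98%.

7.98%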